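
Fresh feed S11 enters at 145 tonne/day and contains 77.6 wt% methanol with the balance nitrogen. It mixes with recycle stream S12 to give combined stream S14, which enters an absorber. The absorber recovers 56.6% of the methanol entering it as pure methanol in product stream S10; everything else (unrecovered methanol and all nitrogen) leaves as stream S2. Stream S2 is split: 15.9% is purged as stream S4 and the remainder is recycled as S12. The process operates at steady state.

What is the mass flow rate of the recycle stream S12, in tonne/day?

236.5 tonne/day

nitrogen enters only via S11 and leaves only via the purge: 145×0.224 = 0.159×(nitrogen in S2), and the absorber passes all nitrogen, so nitrogen in S14 = nitrogen in S2 = 204.28 tonne/day.
methanol in S14: m_A = 145×0.776 + (1−0.159)·(1−0.566)·m_A, so m_A = 112.52/0.6350 = 177.2 tonne/day.
S2 = (1−0.566)×177.2 + 204.28 = 281.18 tonne/day.
Recycle S12 = (1−0.159)×281.18 = 236.47 tonne/day.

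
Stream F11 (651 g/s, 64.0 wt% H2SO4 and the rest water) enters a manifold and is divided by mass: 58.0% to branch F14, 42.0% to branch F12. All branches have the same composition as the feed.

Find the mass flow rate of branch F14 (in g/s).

Branch F14 flow = 0.580×651 = 377.58 g/s.

377.6 g/s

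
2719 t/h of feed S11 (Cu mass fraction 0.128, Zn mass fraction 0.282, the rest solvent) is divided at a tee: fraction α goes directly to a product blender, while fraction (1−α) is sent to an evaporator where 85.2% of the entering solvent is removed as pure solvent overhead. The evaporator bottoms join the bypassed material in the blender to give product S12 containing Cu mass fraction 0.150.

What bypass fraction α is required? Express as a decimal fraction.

0.708

All 2719×0.128 = 348.03 t/h of Cu reaches S12, so S12 = 348.03/0.150 = 2320.2 t/h and vapour = 398.79 t/h.
The evaporator receives (1−α)·2719 of feed at 0.590 solvent and removes 0.852 of that solvent:
0.852×0.590×(1−α)×2719 = 398.79
(1−α) = 398.79/1366.8 = 0.2918;  α = 0.7082.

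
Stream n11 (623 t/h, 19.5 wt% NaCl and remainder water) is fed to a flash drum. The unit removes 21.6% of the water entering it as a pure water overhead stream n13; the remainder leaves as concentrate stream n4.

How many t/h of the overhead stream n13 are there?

water entering = 623×0.805 = 501.52 t/h; overhead removed = 0.216×501.52 = 108.33 t/h.

108.3 t/h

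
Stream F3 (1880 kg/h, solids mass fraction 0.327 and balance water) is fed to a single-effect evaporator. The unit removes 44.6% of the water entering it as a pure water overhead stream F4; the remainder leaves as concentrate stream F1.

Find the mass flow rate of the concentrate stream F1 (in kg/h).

water entering = 1880×0.673 = 1265.2 kg/h; overhead removed = 0.446×1265.2 = 564.3 kg/h.
Concentrate = 1880 − 564.3 = 1315.7 kg/h.

1316 kg/h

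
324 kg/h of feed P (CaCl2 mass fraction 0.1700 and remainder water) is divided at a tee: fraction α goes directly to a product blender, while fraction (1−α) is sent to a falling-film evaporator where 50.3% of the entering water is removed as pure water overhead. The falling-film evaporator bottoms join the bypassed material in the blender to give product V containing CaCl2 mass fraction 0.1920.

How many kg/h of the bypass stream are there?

235.1 kg/h

All 324×0.170 = 55.08 kg/h of CaCl2 reaches V, so V = 55.08/0.192 = 286.88 kg/h and vapour = 37.125 kg/h.
The evaporator receives (1−α)·324 of feed at 0.830 water and removes 0.503 of that water:
0.503×0.830×(1−α)×324 = 37.125
(1−α) = 37.125/135.27 = 0.2745;  α = 0.7255.
Bypass flow = 0.7255×324 = 235.08 kg/h.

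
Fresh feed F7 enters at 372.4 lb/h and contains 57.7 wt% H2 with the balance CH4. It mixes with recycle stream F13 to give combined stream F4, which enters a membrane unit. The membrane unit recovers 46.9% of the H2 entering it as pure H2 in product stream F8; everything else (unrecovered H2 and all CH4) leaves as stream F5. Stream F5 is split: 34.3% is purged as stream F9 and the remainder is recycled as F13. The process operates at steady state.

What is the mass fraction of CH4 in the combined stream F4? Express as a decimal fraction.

0.5819

CH4 enters only via F7 and leaves only via the purge: 372.4×0.423 = 0.343×(CH4 in F5), and the membrane unit passes all CH4, so CH4 in F4 = CH4 in F5 = 459.26 lb/h.
H2 in F4: m_A = 372.4×0.577 + (1−0.343)·(1−0.469)·m_A, so m_A = 214.87/0.6511 = 330 lb/h.
F4 = 330 + 459.26 = 789.26 lb/h.
CH4 fraction in F4 = 459.26/789.26 = 0.5819.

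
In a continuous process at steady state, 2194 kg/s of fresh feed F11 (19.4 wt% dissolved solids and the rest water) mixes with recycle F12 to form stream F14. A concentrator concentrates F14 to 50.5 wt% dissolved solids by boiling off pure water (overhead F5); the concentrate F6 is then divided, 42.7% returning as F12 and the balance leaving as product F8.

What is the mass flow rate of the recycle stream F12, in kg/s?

Overall dissolved solids balance (none leaves overhead): dissolved solids in fresh feed = dissolved solids in product, i.e. 2194×0.194 = (1−0.427)·F6·0.505.
F6 = 425.64/(0.505×0.573) = 1470.9 kg/s.
Recycle F12 = 0.427×1470.9 = 628.09 kg/s.

628.1 kg/s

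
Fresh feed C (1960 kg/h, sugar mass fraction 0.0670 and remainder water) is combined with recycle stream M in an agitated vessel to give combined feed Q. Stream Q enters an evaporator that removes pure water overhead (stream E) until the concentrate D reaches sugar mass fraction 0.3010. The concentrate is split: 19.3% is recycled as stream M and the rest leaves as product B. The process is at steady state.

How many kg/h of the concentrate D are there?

Overall sugar balance (none leaves overhead): sugar in fresh feed = sugar in product, i.e. 1960×0.067 = (1−0.193)·D·0.301.
D = 131.32/(0.301×0.807) = 540.62 kg/h.

540.6 kg/h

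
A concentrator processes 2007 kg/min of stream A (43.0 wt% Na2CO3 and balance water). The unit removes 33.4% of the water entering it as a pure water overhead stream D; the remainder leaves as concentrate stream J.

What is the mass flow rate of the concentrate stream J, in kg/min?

1625 kg/min

water entering = 2007×0.570 = 1144 kg/min; overhead removed = 0.334×1144 = 382.09 kg/min.
Concentrate = 2007 − 382.09 = 1624.9 kg/min.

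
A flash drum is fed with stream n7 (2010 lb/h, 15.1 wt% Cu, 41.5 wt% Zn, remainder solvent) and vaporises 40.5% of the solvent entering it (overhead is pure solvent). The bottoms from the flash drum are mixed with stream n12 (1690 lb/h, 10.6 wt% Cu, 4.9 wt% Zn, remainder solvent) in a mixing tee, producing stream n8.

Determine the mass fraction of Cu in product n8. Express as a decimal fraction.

Vapour removed = 0.405×0.434×2010 = 353.3 lb/h; concentrate = 1656.7 lb/h.
Cu reaching the mixer = 303.51 (from concentrate) + 1690×0.106 = 482.65 lb/h.
Product flow = 1656.7 + 1690 = 3346.7 lb/h; Cu fraction = 0.144.

0.144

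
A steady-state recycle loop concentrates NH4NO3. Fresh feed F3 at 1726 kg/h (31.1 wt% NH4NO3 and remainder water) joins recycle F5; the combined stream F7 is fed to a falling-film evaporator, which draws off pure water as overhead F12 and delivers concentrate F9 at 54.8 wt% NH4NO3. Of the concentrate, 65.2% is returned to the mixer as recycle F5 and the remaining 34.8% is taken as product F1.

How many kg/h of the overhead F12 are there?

746.5 kg/h

Overall NH4NO3 balance (none leaves overhead): NH4NO3 in fresh feed = NH4NO3 in product, i.e. 1726×0.311 = (1−0.652)·F9·0.548.
F9 = 536.79/(0.548×0.348) = 2814.8 kg/h.
Recycle F5 = 0.652×2814.8 = 1835.2 kg/h.
Combined feed F7 = 1726 + 1835.2 = 3561.2 kg/h.
Overhead F12 = F7 − F9 = 3561.2 − 2814.8 = 746.46 kg/h.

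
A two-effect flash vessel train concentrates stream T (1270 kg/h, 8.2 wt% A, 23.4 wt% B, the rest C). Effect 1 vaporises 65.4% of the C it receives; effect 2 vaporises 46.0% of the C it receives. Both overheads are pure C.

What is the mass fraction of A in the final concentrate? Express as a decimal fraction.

0.185

C in feed = 1270×0.684 = 868.68 kg/h.
After stage 1: C left = (1−0.654)×868.68 = 300.56; stream total = 701.88 kg/h.
After stage 2: C left = (1−0.460)×300.56 = 162.3; final concentrate = 563.62 kg/h.
A fraction = 104.14/563.62 = 0.185.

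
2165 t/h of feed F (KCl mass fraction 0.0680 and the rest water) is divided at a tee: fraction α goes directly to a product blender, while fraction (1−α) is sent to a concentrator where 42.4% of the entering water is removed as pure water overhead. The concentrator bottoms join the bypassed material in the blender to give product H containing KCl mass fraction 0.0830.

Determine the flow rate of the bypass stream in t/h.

All 2165×0.068 = 147.22 t/h of KCl reaches H, so H = 147.22/0.083 = 1773.7 t/h and vapour = 391.27 t/h.
The evaporator receives (1−α)·2165 of feed at 0.932 water and removes 0.424 of that water:
0.424×0.932×(1−α)×2165 = 391.27
(1−α) = 391.27/855.54 = 0.4573;  α = 0.5427.
Bypass flow = 0.5427×2165 = 1174.9 t/h.

1175 t/h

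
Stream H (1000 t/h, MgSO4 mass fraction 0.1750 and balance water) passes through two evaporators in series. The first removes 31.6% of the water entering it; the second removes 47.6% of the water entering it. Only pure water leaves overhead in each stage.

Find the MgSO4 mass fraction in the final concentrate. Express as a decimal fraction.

0.3718

water in feed = 1000×0.825 = 825 t/h.
After stage 1: water left = (1−0.316)×825 = 564.3; stream total = 739.3 t/h.
After stage 2: water left = (1−0.476)×564.3 = 295.69; final concentrate = 470.69 t/h.
MgSO4 fraction = 175/470.69 = 0.3718.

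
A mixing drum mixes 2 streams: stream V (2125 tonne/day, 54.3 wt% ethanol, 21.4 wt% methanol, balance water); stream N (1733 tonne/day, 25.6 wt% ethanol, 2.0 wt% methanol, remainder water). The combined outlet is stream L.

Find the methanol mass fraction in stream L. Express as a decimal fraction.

0.1269

Total flow out = 2125 + 1733 = 3858 tonne/day.
methanol in = 2125×0.214 + 1733×0.020 = 489.41 tonne/day.
methanol mass fraction in L = 489.41/3858 = 0.1269.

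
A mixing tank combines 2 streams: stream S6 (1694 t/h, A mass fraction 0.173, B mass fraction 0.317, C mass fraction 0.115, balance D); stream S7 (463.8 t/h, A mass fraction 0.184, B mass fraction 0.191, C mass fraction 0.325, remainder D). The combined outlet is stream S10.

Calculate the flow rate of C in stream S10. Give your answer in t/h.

345.5 t/h

C out = C in = 1694×0.115 + 463.8×0.325 = 345.55 t/h.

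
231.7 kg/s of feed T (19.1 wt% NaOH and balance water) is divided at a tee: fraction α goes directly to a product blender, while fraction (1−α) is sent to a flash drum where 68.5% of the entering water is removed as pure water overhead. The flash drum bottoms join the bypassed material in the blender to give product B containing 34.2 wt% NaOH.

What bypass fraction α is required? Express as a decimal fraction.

0.203

All 231.7×0.191 = 44.255 kg/s of NaOH reaches B, so B = 44.255/0.342 = 129.4 kg/s and vapour = 102.3 kg/s.
The evaporator receives (1−α)·231.7 of feed at 0.809 water and removes 0.685 of that water:
0.685×0.809×(1−α)×231.7 = 102.3
(1−α) = 102.3/128.4 = 0.7967;  α = 0.2033.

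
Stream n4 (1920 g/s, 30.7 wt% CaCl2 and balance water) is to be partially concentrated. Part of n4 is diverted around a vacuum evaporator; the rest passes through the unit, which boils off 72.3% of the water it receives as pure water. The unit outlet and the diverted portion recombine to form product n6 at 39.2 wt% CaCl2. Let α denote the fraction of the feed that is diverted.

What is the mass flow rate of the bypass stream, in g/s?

All 1920×0.307 = 589.44 g/s of CaCl2 reaches n6, so n6 = 589.44/0.392 = 1503.7 g/s and vapour = 416.33 g/s.
The evaporator receives (1−α)·1920 of feed at 0.693 water and removes 0.723 of that water:
0.723×0.693×(1−α)×1920 = 416.33
(1−α) = 416.33/961.99 = 0.4328;  α = 0.5672.
Bypass flow = 0.5672×1920 = 1089.1 g/s.

1089 g/s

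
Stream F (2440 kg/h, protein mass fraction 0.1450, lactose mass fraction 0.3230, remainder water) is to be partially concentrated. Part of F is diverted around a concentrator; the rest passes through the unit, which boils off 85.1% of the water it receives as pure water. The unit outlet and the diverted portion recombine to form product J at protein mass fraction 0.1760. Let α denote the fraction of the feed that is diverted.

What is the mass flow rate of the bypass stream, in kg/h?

1491 kg/h

All 2440×0.145 = 353.8 kg/h of protein reaches J, so J = 353.8/0.176 = 2010.2 kg/h and vapour = 429.77 kg/h.
The evaporator receives (1−α)·2440 of feed at 0.532 water and removes 0.851 of that water:
0.851×0.532×(1−α)×2440 = 429.77
(1−α) = 429.77/1104.7 = 0.3891;  α = 0.6109.
Bypass flow = 0.6109×2440 = 1490.7 kg/h.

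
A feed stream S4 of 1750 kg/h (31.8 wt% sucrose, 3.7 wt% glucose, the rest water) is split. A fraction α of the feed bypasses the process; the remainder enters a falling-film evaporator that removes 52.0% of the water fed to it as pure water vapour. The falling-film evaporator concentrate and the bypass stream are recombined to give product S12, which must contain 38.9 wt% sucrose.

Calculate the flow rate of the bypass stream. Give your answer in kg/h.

797.7 kg/h

All 1750×0.318 = 556.5 kg/h of sucrose reaches S12, so S12 = 556.5/0.389 = 1430.6 kg/h and vapour = 319.41 kg/h.
The evaporator receives (1−α)·1750 of feed at 0.645 water and removes 0.520 of that water:
0.520×0.645×(1−α)×1750 = 319.41
(1−α) = 319.41/586.95 = 0.5442;  α = 0.4558.
Bypass flow = 0.4558×1750 = 797.68 kg/h.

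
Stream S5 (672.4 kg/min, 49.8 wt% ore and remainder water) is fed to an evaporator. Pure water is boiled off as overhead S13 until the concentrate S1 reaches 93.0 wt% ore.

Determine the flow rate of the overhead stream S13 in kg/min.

ore is conserved: 672.4×0.498 = 334.86 kg/min all reports to the concentrate.
Concentrate = 334.86/(target fraction) = 360.06 kg/min.
Overhead = 672.4 − 360.06 = 312.34 kg/min.

312.3 kg/min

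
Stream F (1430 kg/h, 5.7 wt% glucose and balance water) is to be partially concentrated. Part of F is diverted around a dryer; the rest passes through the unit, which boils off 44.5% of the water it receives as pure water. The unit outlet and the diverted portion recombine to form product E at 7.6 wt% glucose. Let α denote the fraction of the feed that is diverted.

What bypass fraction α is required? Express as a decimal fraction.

0.404

All 1430×0.057 = 81.51 kg/h of glucose reaches E, so E = 81.51/0.076 = 1072.5 kg/h and vapour = 357.5 kg/h.
The evaporator receives (1−α)·1430 of feed at 0.943 water and removes 0.445 of that water:
0.445×0.943×(1−α)×1430 = 357.5
(1−α) = 357.5/600.08 = 0.5958;  α = 0.4042.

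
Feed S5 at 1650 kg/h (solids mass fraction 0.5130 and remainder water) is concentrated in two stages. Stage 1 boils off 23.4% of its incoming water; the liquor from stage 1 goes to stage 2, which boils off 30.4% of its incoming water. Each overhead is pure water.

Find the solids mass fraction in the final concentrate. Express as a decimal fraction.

0.6640

water in feed = 1650×0.487 = 803.55 kg/h.
After stage 1: water left = (1−0.234)×803.55 = 615.52; stream total = 1462 kg/h.
After stage 2: water left = (1−0.304)×615.52 = 428.4; final concentrate = 1274.9 kg/h.
solids fraction = 846.45/1274.9 = 0.6640.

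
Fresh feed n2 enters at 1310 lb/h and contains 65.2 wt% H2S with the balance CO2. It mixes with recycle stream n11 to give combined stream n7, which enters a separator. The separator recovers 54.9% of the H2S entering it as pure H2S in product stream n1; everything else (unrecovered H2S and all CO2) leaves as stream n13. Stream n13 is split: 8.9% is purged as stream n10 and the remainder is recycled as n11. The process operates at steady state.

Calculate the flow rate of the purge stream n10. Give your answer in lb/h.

514.1 lb/h

CO2 enters only via n2 and leaves only via the purge: 1310×0.348 = 0.089×(CO2 in n13), and the separator passes all CO2, so CO2 in n7 = CO2 in n13 = 5122.2 lb/h.
H2S in n7: m_A = 1310×0.652 + (1−0.089)·(1−0.549)·m_A, so m_A = 854.12/0.5891 = 1449.8 lb/h.
n13 = (1−0.549)×1449.8 + 5122.2 = 5776.1 lb/h.
Purge n10 = 0.089×5776.1 = 514.07 lb/h.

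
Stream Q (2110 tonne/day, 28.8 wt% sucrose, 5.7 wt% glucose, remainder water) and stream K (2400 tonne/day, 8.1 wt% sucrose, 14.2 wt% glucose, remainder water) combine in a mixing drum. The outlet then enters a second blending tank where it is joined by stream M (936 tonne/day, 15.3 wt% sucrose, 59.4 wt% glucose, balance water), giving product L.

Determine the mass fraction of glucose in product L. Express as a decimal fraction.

Overall, product flow = 5446 tonne/day.
glucose in = 2110×0.057 + 2400×0.142 + 936×0.594 = 1017.1 tonne/day.
glucose fraction in L = 0.187.

0.187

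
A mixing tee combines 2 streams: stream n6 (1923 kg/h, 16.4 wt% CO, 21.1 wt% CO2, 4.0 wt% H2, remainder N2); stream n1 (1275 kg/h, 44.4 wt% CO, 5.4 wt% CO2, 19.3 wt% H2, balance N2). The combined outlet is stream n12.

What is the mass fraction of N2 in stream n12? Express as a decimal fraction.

Total flow out = 1923 + 1275 = 3198 kg/h.
N2 in = 1923×0.585 + 1275×0.309 = 1518.9 kg/h.
N2 mass fraction in n12 = 1518.9/3198 = 0.475.

0.475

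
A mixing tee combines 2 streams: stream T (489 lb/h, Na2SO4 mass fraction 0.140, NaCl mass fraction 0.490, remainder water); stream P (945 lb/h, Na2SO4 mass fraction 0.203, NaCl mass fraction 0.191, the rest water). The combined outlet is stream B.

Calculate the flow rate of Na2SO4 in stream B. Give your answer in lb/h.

Na2SO4 out = Na2SO4 in = 489×0.140 + 945×0.203 = 260.3 lb/h.

260.3 lb/h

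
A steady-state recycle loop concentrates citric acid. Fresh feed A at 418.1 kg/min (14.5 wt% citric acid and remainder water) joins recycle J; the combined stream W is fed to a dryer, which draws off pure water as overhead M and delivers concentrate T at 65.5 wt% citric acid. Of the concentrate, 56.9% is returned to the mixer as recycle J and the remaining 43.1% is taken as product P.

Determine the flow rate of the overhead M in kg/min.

325.5 kg/min

Overall citric acid balance (none leaves overhead): citric acid in fresh feed = citric acid in product, i.e. 418.1×0.145 = (1−0.569)·T·0.655.
T = 60.624/(0.655×0.431) = 214.75 kg/min.
Recycle J = 0.569×214.75 = 122.19 kg/min.
Combined feed W = 418.1 + 122.19 = 540.29 kg/min.
Overhead M = W − T = 540.29 − 214.75 = 325.54 kg/min.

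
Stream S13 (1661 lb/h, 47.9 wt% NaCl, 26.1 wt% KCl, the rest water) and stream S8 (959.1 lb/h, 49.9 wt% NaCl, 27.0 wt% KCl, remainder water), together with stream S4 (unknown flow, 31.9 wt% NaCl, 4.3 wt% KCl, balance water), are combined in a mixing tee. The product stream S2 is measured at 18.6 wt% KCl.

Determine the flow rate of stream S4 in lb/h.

Let S4 be the unknown flow. Total out = 2620.1 + S4.
KCl balance: 692.48 + 0.043·S4 = 0.186·(2620.1 + S4)
(0.043 − 0.186)·S4 = 0.186×2620.1 − 692.48 = -205.14
S4 = -205.14 / -0.143 = 1434.5 lb/h

1435 lb/h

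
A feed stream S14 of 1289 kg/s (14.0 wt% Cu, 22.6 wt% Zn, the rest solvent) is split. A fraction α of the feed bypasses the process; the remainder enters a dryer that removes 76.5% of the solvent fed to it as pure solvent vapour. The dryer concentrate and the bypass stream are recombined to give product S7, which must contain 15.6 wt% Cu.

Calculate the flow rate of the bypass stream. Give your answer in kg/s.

All 1289×0.140 = 180.46 kg/s of Cu reaches S7, so S7 = 180.46/0.156 = 1156.8 kg/s and vapour = 132.21 kg/s.
The evaporator receives (1−α)·1289 of feed at 0.634 solvent and removes 0.765 of that solvent:
0.765×0.634×(1−α)×1289 = 132.21
(1−α) = 132.21/625.18 = 0.2115;  α = 0.7885.
Bypass flow = 0.7885×1289 = 1016.4 kg/s.

1016 kg/s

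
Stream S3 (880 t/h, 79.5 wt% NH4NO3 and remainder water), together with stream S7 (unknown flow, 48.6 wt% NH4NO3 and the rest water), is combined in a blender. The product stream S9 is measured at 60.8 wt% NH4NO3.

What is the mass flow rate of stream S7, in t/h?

1349 t/h

Let S7 be the unknown flow. Total out = 880 + S7.
NH4NO3 balance: 699.6 + 0.486·S7 = 0.608·(880 + S7)
(0.486 − 0.608)·S7 = 0.608×880 − 699.6 = -164.56
S7 = -164.56 / -0.122 = 1348.9 t/h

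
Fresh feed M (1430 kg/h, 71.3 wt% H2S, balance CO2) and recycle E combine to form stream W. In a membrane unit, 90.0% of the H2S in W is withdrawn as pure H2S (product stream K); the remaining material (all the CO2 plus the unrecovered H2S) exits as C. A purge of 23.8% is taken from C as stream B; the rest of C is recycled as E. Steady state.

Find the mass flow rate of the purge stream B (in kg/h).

436.7 kg/h

CO2 enters only via M and leaves only via the purge: 1430×0.287 = 0.238×(CO2 in C), and the membrane unit passes all CO2, so CO2 in W = CO2 in C = 1724.4 kg/h.
H2S in W: m_A = 1430×0.713 + (1−0.238)·(1−0.900)·m_A, so m_A = 1019.6/0.9238 = 1103.7 kg/h.
C = (1−0.900)×1103.7 + 1724.4 = 1834.8 kg/h.
Purge B = 0.238×1834.8 = 436.68 kg/h.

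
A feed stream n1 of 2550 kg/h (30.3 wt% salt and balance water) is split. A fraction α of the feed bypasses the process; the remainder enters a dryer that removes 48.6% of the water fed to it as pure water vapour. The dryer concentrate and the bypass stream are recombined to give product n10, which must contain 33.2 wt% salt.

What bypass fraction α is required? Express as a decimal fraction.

0.742

All 2550×0.303 = 772.65 kg/h of salt reaches n10, so n10 = 772.65/0.332 = 2327.3 kg/h and vapour = 222.74 kg/h.
The evaporator receives (1−α)·2550 of feed at 0.697 water and removes 0.486 of that water:
0.486×0.697×(1−α)×2550 = 222.74
(1−α) = 222.74/863.79 = 0.2579;  α = 0.7421.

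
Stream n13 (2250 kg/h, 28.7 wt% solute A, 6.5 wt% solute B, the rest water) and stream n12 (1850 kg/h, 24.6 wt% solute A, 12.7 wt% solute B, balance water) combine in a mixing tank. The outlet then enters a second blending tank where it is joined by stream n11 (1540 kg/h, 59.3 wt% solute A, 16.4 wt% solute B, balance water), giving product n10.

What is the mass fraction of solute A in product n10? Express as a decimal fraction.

Overall, product flow = 5640 kg/h.
solute A in = 2250×0.287 + 1850×0.246 + 1540×0.593 = 2014.1 kg/h.
solute A fraction in n10 = 0.357.

0.357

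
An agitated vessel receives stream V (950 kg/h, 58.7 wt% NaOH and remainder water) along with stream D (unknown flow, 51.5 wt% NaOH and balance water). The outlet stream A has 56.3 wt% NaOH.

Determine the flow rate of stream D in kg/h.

475 kg/h

Let D be the unknown flow. Total out = 950 + D.
NaOH balance: 557.65 + 0.515·D = 0.563·(950 + D)
(0.515 − 0.563)·D = 0.563×950 − 557.65 = -22.8
D = -22.8 / -0.048 = 475 kg/h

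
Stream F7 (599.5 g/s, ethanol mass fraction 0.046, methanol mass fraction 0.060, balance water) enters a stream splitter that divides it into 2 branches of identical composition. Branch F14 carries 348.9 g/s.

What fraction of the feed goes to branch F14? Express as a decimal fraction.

0.582

Fraction to F14 = 348.9/599.5 = 0.5820.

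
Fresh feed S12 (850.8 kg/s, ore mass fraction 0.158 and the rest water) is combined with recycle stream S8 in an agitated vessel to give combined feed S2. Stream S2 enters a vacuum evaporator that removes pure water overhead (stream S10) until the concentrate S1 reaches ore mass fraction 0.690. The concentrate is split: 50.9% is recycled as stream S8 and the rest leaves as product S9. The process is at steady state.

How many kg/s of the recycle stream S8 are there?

Overall ore balance (none leaves overhead): ore in fresh feed = ore in product, i.e. 850.8×0.158 = (1−0.509)·S1·0.690.
S1 = 134.43/(0.690×0.491) = 396.78 kg/s.
Recycle S8 = 0.509×396.78 = 201.96 kg/s.

202 kg/s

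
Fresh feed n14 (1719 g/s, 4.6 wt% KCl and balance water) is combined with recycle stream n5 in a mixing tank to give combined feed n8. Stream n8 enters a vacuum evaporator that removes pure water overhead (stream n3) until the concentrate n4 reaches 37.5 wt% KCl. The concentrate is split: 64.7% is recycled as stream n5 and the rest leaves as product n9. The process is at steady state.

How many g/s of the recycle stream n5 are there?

Overall KCl balance (none leaves overhead): KCl in fresh feed = KCl in product, i.e. 1719×0.046 = (1−0.647)·n4·0.375.
n4 = 79.074/(0.375×0.353) = 597.35 g/s.
Recycle n5 = 0.647×597.35 = 386.48 g/s.

386.5 g/s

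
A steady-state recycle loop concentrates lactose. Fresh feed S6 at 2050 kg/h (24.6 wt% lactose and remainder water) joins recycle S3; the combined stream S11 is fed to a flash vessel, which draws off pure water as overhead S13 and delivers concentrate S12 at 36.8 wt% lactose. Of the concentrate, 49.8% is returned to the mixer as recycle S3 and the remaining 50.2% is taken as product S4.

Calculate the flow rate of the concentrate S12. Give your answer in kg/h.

Overall lactose balance (none leaves overhead): lactose in fresh feed = lactose in product, i.e. 2050×0.246 = (1−0.498)·S12·0.368.
S12 = 504.3/(0.368×0.502) = 2729.8 kg/h.

2730 kg/h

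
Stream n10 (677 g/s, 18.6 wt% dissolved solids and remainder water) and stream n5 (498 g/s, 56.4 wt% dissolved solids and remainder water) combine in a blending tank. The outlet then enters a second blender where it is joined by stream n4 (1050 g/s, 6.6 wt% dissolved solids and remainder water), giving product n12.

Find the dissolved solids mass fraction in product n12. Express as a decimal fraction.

0.214

Overall, product flow = 2225 g/s.
dissolved solids in = 677×0.186 + 498×0.564 + 1050×0.066 = 476.09 g/s.
dissolved solids fraction in n12 = 0.214.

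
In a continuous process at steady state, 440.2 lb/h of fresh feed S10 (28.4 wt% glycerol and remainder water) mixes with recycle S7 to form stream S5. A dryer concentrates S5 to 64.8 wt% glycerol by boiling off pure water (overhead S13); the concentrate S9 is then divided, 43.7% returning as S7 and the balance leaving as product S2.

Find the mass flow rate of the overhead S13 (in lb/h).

247.3 lb/h

Overall glycerol balance (none leaves overhead): glycerol in fresh feed = glycerol in product, i.e. 440.2×0.284 = (1−0.437)·S9·0.648.
S9 = 125.02/(0.648×0.563) = 342.68 lb/h.
Recycle S7 = 0.437×342.68 = 149.75 lb/h.
Combined feed S5 = 440.2 + 149.75 = 589.95 lb/h.
Overhead S13 = S5 − S9 = 589.95 − 342.68 = 247.27 lb/h.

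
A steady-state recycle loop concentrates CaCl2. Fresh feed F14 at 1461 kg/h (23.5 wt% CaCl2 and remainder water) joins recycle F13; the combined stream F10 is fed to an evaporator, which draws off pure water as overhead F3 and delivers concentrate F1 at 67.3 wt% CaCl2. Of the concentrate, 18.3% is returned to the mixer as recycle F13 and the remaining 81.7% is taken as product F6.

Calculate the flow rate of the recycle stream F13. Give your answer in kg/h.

114.3 kg/h

Overall CaCl2 balance (none leaves overhead): CaCl2 in fresh feed = CaCl2 in product, i.e. 1461×0.235 = (1−0.183)·F1·0.673.
F1 = 343.33/(0.673×0.817) = 624.43 kg/h.
Recycle F13 = 0.183×624.43 = 114.27 kg/h.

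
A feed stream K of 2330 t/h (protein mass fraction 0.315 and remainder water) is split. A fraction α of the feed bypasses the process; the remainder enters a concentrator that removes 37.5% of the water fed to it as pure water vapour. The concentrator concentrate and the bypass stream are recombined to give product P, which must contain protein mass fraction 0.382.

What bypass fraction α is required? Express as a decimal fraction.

All 2330×0.315 = 733.95 t/h of protein reaches P, so P = 733.95/0.382 = 1921.3 t/h and vapour = 408.66 t/h.
The evaporator receives (1−α)·2330 of feed at 0.685 water and removes 0.375 of that water:
0.375×0.685×(1−α)×2330 = 408.66
(1−α) = 408.66/598.52 = 0.6828;  α = 0.3172.

0.317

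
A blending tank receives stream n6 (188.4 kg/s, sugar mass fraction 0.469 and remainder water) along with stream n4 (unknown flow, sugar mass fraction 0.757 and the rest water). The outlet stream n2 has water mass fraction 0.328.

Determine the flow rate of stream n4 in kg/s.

Let n4 be the unknown flow. Total out = 188.4 + n4.
water balance: 100.04 + 0.243·n4 = 0.328·(188.4 + n4)
(0.243 − 0.328)·n4 = 0.328×188.4 − 100.04 = -38.245
n4 = -38.245 / -0.085 = 449.94 kg/s

449.9 kg/s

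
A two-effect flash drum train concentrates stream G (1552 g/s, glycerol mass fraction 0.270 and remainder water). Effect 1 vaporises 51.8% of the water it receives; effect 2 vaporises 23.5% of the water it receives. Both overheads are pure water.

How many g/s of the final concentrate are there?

836.8 g/s

water in feed = 1552×0.730 = 1133 g/s.
After stage 1: water left = (1−0.518)×1133 = 546.09; stream total = 965.13 g/s.
After stage 2: water left = (1−0.235)×546.09 = 417.76; final concentrate = 836.8 g/s.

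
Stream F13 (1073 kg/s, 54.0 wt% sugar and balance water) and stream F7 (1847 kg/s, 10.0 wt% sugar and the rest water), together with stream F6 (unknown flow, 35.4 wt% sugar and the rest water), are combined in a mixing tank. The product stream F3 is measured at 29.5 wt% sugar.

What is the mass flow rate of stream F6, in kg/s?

1649 kg/s

Let F6 be the unknown flow. Total out = 2920 + F6.
sugar balance: 764.12 + 0.354·F6 = 0.295·(2920 + F6)
(0.354 − 0.295)·F6 = 0.295×2920 − 764.12 = 97.28
F6 = 97.28 / 0.059 = 1648.8 kg/s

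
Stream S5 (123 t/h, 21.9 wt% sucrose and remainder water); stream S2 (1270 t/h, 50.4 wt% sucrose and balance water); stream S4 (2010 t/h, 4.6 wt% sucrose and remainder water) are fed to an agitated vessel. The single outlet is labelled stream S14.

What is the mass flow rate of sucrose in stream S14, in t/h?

sucrose out = sucrose in = 123×0.219 + 1270×0.504 + 2010×0.046 = 759.48 t/h.

759.5 t/h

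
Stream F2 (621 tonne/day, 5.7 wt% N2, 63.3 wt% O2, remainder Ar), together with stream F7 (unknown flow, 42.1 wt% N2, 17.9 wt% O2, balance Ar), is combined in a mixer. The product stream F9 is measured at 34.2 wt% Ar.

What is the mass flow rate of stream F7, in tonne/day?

Let F7 be the unknown flow. Total out = 621 + F7.
Ar balance: 192.51 + 0.400·F7 = 0.342·(621 + F7)
(0.400 − 0.342)·F7 = 0.342×621 − 192.51 = 19.872
F7 = 19.872 / 0.058 = 342.62 tonne/day

342.6 tonne/day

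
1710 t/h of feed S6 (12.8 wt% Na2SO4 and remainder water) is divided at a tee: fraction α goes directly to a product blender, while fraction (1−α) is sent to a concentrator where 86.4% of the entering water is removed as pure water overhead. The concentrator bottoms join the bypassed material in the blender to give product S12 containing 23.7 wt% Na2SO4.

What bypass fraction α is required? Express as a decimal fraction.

0.390

All 1710×0.128 = 218.88 t/h of Na2SO4 reaches S12, so S12 = 218.88/0.237 = 923.54 t/h and vapour = 786.46 t/h.
The evaporator receives (1−α)·1710 of feed at 0.872 water and removes 0.864 of that water:
0.864×0.872×(1−α)×1710 = 786.46
(1−α) = 786.46/1288.3 = 0.6104;  α = 0.3896.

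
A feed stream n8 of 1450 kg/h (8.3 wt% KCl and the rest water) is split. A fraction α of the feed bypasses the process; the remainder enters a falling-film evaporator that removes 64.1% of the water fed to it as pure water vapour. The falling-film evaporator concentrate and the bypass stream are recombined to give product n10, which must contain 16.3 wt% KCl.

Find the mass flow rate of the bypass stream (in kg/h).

All 1450×0.083 = 120.35 kg/h of KCl reaches n10, so n10 = 120.35/0.163 = 738.34 kg/h and vapour = 711.66 kg/h.
The evaporator receives (1−α)·1450 of feed at 0.917 water and removes 0.641 of that water:
0.641×0.917×(1−α)×1450 = 711.66
(1−α) = 711.66/852.31 = 0.8350;  α = 0.1650.
Bypass flow = 0.1650×1450 = 239.28 kg/h.

239.3 kg/h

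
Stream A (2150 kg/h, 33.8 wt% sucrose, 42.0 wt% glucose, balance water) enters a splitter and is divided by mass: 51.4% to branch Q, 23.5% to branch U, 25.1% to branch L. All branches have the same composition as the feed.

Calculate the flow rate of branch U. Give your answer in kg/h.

Branch U flow = 0.235×2150 = 505.25 kg/h.

505.2 kg/h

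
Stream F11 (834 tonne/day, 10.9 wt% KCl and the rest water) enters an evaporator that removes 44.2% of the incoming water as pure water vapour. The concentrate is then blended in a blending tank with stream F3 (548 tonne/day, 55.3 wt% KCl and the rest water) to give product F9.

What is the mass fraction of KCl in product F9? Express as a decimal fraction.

Vapour removed = 0.442×0.891×834 = 328.45 tonne/day; concentrate = 505.55 tonne/day.
KCl reaching the mixer = 90.906 (from concentrate) + 548×0.553 = 393.95 tonne/day.
Product flow = 505.55 + 548 = 1053.6 tonne/day; KCl fraction = 0.374.

0.374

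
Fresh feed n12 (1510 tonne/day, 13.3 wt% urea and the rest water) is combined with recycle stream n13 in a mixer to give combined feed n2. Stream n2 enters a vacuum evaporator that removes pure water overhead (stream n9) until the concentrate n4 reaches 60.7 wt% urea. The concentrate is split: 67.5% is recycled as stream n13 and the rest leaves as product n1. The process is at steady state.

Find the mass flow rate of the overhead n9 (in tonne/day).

Overall urea balance (none leaves overhead): urea in fresh feed = urea in product, i.e. 1510×0.133 = (1−0.675)·n4·0.607.
n4 = 200.83/(0.607×0.325) = 1018 tonne/day.
Recycle n13 = 0.675×1018 = 687.16 tonne/day.
Combined feed n2 = 1510 + 687.16 = 2197.2 tonne/day.
Overhead n9 = n2 − n4 = 2197.2 − 1018 = 1179.1 tonne/day.

1179 tonne/day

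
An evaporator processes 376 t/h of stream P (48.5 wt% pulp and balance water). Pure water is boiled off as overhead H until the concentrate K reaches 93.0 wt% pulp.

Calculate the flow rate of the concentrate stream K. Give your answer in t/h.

196.1 t/h

pulp is conserved: 376×0.485 = 182.36 t/h all reports to the concentrate.
Concentrate = 182.36/(target fraction) = 196.09 t/h.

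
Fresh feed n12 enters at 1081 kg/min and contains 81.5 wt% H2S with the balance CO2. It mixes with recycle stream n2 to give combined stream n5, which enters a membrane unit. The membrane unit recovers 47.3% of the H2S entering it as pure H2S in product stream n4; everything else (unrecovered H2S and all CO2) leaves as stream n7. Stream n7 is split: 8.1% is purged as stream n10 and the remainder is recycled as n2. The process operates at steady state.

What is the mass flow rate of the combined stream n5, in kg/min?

CO2 enters only via n12 and leaves only via the purge: 1081×0.185 = 0.081×(CO2 in n7), and the membrane unit passes all CO2, so CO2 in n5 = CO2 in n7 = 2469 kg/min.
H2S in n5: m_A = 1081×0.815 + (1−0.081)·(1−0.473)·m_A, so m_A = 881.01/0.5157 = 1708.4 kg/min.
n5 = 1708.4 + 2469 = 4177.4 kg/min.

4177 kg/min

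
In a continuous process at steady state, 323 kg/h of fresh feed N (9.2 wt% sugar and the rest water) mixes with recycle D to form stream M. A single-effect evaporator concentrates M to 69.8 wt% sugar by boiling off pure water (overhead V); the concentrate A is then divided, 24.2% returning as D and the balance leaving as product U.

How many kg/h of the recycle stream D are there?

13.59 kg/h

Overall sugar balance (none leaves overhead): sugar in fresh feed = sugar in product, i.e. 323×0.092 = (1−0.242)·A·0.698.
A = 29.716/(0.698×0.758) = 56.165 kg/h.
Recycle D = 0.242×56.165 = 13.592 kg/h.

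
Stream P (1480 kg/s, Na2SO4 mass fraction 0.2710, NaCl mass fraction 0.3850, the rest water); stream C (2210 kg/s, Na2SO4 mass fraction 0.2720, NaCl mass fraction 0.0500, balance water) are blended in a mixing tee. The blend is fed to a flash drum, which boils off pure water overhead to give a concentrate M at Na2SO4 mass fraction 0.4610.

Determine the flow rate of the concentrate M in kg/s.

2174 kg/s

Na2SO4 entering = 1480×0.271 + 2210×0.272 = 1002.2 kg/s.
All Na2SO4 reports to M, so M = 1002.2/0.461 = 2174 kg/s.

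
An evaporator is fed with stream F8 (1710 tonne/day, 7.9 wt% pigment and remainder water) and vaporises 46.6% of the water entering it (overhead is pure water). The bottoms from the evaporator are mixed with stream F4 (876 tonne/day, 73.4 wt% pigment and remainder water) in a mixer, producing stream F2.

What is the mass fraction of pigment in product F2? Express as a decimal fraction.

Vapour removed = 0.466×0.921×1710 = 733.91 tonne/day; concentrate = 976.09 tonne/day.
pigment reaching the mixer = 135.09 (from concentrate) + 876×0.734 = 778.07 tonne/day.
Product flow = 976.09 + 876 = 1852.1 tonne/day; pigment fraction = 0.420.

0.420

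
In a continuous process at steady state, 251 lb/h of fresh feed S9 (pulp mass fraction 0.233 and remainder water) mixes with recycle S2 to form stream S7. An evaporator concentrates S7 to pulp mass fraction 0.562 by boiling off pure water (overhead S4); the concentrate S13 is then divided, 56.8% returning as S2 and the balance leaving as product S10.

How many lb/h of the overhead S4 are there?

Overall pulp balance (none leaves overhead): pulp in fresh feed = pulp in product, i.e. 251×0.233 = (1−0.568)·S13·0.562.
S13 = 58.483/(0.562×0.432) = 240.88 lb/h.
Recycle S2 = 0.568×240.88 = 136.82 lb/h.
Combined feed S7 = 251 + 136.82 = 387.82 lb/h.
Overhead S4 = S7 − S13 = 387.82 − 240.88 = 146.94 lb/h.

146.9 lb/h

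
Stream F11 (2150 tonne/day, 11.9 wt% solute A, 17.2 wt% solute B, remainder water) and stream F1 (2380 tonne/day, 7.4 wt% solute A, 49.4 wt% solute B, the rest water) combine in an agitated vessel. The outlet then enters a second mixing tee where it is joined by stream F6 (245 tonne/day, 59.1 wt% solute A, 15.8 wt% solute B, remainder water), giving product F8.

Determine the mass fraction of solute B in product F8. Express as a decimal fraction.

0.3318

Overall, product flow = 4775 tonne/day.
solute B in = 2150×0.172 + 2380×0.494 + 245×0.158 = 1584.2 tonne/day.
solute B fraction in F8 = 0.3318.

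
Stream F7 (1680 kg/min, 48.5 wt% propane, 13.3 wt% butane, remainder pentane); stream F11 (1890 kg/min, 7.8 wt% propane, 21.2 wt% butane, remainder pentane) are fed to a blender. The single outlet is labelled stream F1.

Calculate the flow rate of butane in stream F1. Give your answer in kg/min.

624.1 kg/min

butane out = butane in = 1680×0.133 + 1890×0.212 = 624.12 kg/min.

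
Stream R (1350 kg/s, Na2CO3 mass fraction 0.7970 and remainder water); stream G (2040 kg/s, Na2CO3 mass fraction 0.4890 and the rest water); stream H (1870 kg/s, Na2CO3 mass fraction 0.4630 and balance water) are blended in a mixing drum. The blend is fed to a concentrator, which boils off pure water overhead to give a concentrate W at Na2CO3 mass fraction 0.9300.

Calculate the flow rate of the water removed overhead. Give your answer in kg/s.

Na2CO3 entering = 1350×0.797 + 2040×0.489 + 1870×0.463 = 2939.3 kg/s.
All Na2CO3 reports to W, so W = 2939.3/0.930 = 3160.6 kg/s.
Total feed = 5260 kg/s; overhead = 5260 − 3160.6 = 2099.4 kg/s.

2099 kg/s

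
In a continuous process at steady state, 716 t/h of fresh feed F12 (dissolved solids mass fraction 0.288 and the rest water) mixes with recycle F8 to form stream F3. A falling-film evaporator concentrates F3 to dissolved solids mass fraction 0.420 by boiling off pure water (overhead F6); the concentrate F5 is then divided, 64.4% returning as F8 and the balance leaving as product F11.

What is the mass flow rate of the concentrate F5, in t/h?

1379 t/h

Overall dissolved solids balance (none leaves overhead): dissolved solids in fresh feed = dissolved solids in product, i.e. 716×0.288 = (1−0.644)·F5·0.420.
F5 = 206.21/(0.420×0.356) = 1379.1 t/h.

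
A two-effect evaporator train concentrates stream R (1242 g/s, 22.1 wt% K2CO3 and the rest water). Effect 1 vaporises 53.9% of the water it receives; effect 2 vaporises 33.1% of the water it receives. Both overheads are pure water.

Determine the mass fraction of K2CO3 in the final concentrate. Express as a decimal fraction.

0.479

water in feed = 1242×0.779 = 967.52 g/s.
After stage 1: water left = (1−0.539)×967.52 = 446.03; stream total = 720.51 g/s.
After stage 2: water left = (1−0.331)×446.03 = 298.39; final concentrate = 572.87 g/s.
K2CO3 fraction = 274.48/572.87 = 0.479.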